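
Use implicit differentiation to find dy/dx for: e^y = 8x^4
Differentiate both sides with respect to x, treating y as y(x). By the chain rule, any term containing y contributes a factor of y' = dy/dx when we differentiate it.

Move every term to one side and write the relation as F(x, y) = 0. Term by term,
  d/dx[-8x^4] = -32x^3
  d/dx[e^(y)] = y'·e^(y)

The pieces without y' make up ∂F/∂x and the coefficient of y' is ∂F/∂y:
  ∂F/∂x = -32x^3,
  ∂F/∂y = e^(y).

Since d/dx[F] = ∂F/∂x + (∂F/∂y)·y' = 0, solve for y':
  (∂F/∂y)·y' = -∂F/∂x
  dy/dx = -(∂F/∂x)/(∂F/∂y) = -(-32x^3)/(e^(y)) = 32x^3e^(-y)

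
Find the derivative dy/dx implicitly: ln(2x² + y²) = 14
Differentiate the relation implicitly: treat y = y(x) and apply the chain rule, so every y-derivative picks up a y' = dy/dx factor.

With everything moved to the left-hand side, differentiate term by term:
  d/dx[ln(2x^2 + y^2)] = (4x + 2y·y')/(2x^2 + y^2)
  d/dx[-14] = 0

Separating the contributions that come from x directly and those that come through y:
  without y':      4x/(2x^2 + y^2)
  multiplying y':  2y/(2x^2 + y^2)

so (4x/(2x^2 + y^2)) + (2y/(2x^2 + y^2))·y' = 0, and therefore
  dy/dx = -(4x/(2x^2 + y^2))/(2y/(2x^2 + y^2)) = -2x/y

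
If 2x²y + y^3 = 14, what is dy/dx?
Differentiate both sides with respect to x, treating y as y(x). By the chain rule, any term containing y contributes a factor of y' = dy/dx when we differentiate it.

Move every term to one side and write the relation as F(x, y) = 0. Term by term,
  d/dx[2x^2y] = 2x^2·y' + 4xy
  d/dx[y^3] = 3y^2·y'
  d/dx[-14] = 0

The pieces without y' make up ∂F/∂x and the coefficient of y' is ∂F/∂y:
  ∂F/∂x = 4xy,
  ∂F/∂y = 2x^2 + 3y^2.

Since d/dx[F] = ∂F/∂x + (∂F/∂y)·y' = 0, solve for y':
  (∂F/∂y)·y' = -∂F/∂x
  dy/dx = -(∂F/∂x)/(∂F/∂y) = -(4xy)/(2x^2 + 3y^2) = -4xy/(2x^2 + 3y^2)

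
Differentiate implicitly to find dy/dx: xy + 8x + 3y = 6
Apply d/dx to both sides, remembering that y depends on x. Each occurrence of y therefore brings in a y' = dy/dx via the chain rule.

With F(x, y) equal to the left-hand side minus the right, differentiate F term by term:
  d/dx[xy] = x·y' + y
  d/dx[8x] = 8
  d/dx[3y] = 3·y'
  d/dx[-6] = 0
Adding these up, d/dx[F] = 0 becomes
  (y + 8) + (x + 3)·y' = 0,
so isolating y',
  dy/dx = -(y + 8)/(x + 3) = (-y - 8)/(x + 3)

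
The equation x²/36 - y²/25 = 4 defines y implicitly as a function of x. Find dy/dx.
Differentiate the relation implicitly: treat y = y(x) and apply the chain rule, so every y-derivative picks up a y' = dy/dx factor.

With everything moved to the left-hand side, differentiate term by term:
  d/dx[x^2/36] = x/18
  d/dx[-y^2/25] = -2y·y'/25
  d/dx[-4] = 0

Separating the contributions that come from x directly and those that come through y:
  without y':      x/18
  multiplying y':  -2y/25

so (x/18) + (-2y/25)·y' = 0, and therefore
  dy/dx = -(x/18)/(-2y/25) = 25x/(36y)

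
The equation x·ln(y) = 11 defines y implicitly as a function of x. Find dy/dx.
Differentiate the relation implicitly: treat y = y(x) and apply the chain rule, so every y-derivative picks up a y' = dy/dx factor.

With everything moved to the left-hand side, differentiate term by term:
  d/dx[x·ln(y)] = x·y'/y + ln(y)
  d/dx[-11] = 0

Separating the contributions that come from x directly and those that come through y:
  without y':      ln(y)
  multiplying y':  x/y

so (ln(y)) + (x/y)·y' = 0, and therefore
  dy/dx = -(ln(y))/(x/y) = -y·ln(y)/x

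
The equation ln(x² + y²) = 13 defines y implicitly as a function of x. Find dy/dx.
Take d/dx of both sides. Since y is implicitly a function of x, the chain rule attaches a y' = dy/dx factor whenever we differentiate through y.

Set F(x, y) = (left side) − (right side), so the curve is F = 0. Differentiating each term of F:
  d/dx[ln(x^2 + y^2)] = (2x + 2y·y')/(x^2 + y^2)
  d/dx[-13] = 0

Collecting, the y'-free part is the partial derivative in x and the y' coefficient is the partial derivative in y:
  ∂F/∂x = 2x/(x^2 + y^2)
  ∂F/∂y = 2y/(x^2 + y^2)

so d/dx[F(x, y(x))] = ∂F/∂x + (∂F/∂y)·y' = 0. Rearranging,
  dy/dx = -(∂F/∂x)/(∂F/∂y) = -(2x/(x^2 + y^2))/(2y/(x^2 + y^2)) = -x/y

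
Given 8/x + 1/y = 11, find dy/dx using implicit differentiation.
Apply d/dx to both sides, remembering that y depends on x. Each occurrence of y therefore brings in a y' = dy/dx via the chain rule.

With F(x, y) equal to the left-hand side minus the right, differentiate F term by term:
  d/dx[1/y] = -y'/y^2
  d/dx[8/x] = -8/x^2
  d/dx[-11] = 0
Adding these up, d/dx[F] = 0 becomes
  (-8/x^2) + (-1/y^2)·y' = 0,
so isolating y',
  dy/dx = -(-8/x^2)/(-1/y^2) = -8y^2/x^2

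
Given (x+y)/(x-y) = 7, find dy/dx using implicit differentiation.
Differentiate both sides with respect to x, treating y as y(x). By the chain rule, any term containing y contributes a factor of y' = dy/dx when we differentiate it.

Move every term to one side and write the relation as F(x, y) = 0. Term by term,
  d/dx[(x + y)/(x - y)] = (y' + 1)/(x - y) + (x + y)(y' - 1)/(x - y)^2
  d/dx[-7] = 0

The pieces without y' make up ∂F/∂x and the coefficient of y' is ∂F/∂y:
  ∂F/∂x = 1/(x - y) - (x + y)/(x - y)^2,
  ∂F/∂y = 1/(x - y) + (x + y)/(x - y)^2.

Since d/dx[F] = ∂F/∂x + (∂F/∂y)·y' = 0, solve for y':
  (∂F/∂y)·y' = -∂F/∂x
  dy/dx = -(∂F/∂x)/(∂F/∂y) = -(1/(x - y) - (x + y)/(x - y)^2)/(1/(x - y) + (x + y)/(x - y)^2)
        = -(-2y/(x - y)^2)/(2x/(x - y)^2) = y/x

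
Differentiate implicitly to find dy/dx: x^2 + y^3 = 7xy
Differentiate the relation implicitly: treat y = y(x) and apply the chain rule, so every y-derivative picks up a y' = dy/dx factor.

With everything moved to the left-hand side, differentiate term by term:
  d/dx[x^2] = 2x
  d/dx[-7xy] = -7x·y' - 7y
  d/dx[y^3] = 3y^2·y'

Separating the contributions that come from x directly and those that come through y:
  without y':      2x - 7y
  multiplying y':  -7x + 3y^2

so (2x - 7y) + (-7x + 3y^2)·y' = 0, and therefore
  dy/dx = -(2x - 7y)/(-7x + 3y^2) = (2x - 7y)/(7x - 3y^2)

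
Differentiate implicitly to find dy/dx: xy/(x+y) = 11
Differentiate both sides with respect to x, treating y as y(x). By the chain rule, any term containing y contributes a factor of y' = dy/dx when we differentiate it.

Move every term to one side and write the relation as F(x, y) = 0. Term by term,
  d/dx[xy/(x + y)] = xy(-y' - 1)/(x + y)^2 + x·y'/(x + y) + y/(x + y)
  d/dx[-11] = 0

The pieces without y' make up ∂F/∂x and the coefficient of y' is ∂F/∂y:
  ∂F/∂x = -xy/(x + y)^2 + y/(x + y),
  ∂F/∂y = -xy/(x + y)^2 + x/(x + y).

Since d/dx[F] = ∂F/∂x + (∂F/∂y)·y' = 0, solve for y':
  (∂F/∂y)·y' = -∂F/∂x
  dy/dx = -(∂F/∂x)/(∂F/∂y) = -(-xy/(x + y)^2 + y/(x + y))/(-xy/(x + y)^2 + x/(x + y))
        = -(y^2/(x + y)^2)/(x^2/(x + y)^2) = -y^2/x^2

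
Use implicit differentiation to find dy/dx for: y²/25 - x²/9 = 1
Differentiate the relation implicitly: treat y = y(x) and apply the chain rule, so every y-derivative picks up a y' = dy/dx factor.

With everything moved to the left-hand side, differentiate term by term:
  d/dx[-x^2/9] = -2x/9
  d/dx[y^2/25] = 2y·y'/25
  d/dx[-1] = 0

Separating the contributions that come from x directly and those that come through y:
  without y':      -2x/9
  multiplying y':  2y/25

so (-2x/9) + (2y/25)·y' = 0, and therefore
  dy/dx = -(-2x/9)/(2y/25) = 25x/(9y)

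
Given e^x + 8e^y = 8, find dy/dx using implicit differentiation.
Differentiate the relation implicitly: treat y = y(x) and apply the chain rule, so every y-derivative picks up a y' = dy/dx factor.

With everything moved to the left-hand side, differentiate term by term:
  d/dx[e^(x)] = e^(x)
  d/dx[8e^(y)] = 8·y'·e^(y)
  d/dx[-8] = 0

Separating the contributions that come from x directly and those that come through y:
  without y':      e^(x)
  multiplying y':  8e^(y)

so (e^(x)) + (8e^(y))·y' = 0, and therefore
  dy/dx = -(e^(x))/(8e^(y)) = -e^(x - y)/8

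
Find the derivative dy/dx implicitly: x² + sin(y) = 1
Differentiate both sides with respect to x, treating y as y(x). By the chain rule, any term containing y contributes a factor of y' = dy/dx when we differentiate it.

Move every term to one side and write the relation as F(x, y) = 0. Term by term,
  d/dx[x^2] = 2x
  d/dx[sin(y)] = y'·cos(y)
  d/dx[-1] = 0

The pieces without y' make up ∂F/∂x and the coefficient of y' is ∂F/∂y:
  ∂F/∂x = 2x,
  ∂F/∂y = cos(y).

Since d/dx[F] = ∂F/∂x + (∂F/∂y)·y' = 0, solve for y':
  (∂F/∂y)·y' = -∂F/∂x
  dy/dx = -(∂F/∂x)/(∂F/∂y) = -(2x)/(cos(y)) = -2x/cos(y)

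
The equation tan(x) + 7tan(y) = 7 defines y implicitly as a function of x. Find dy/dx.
Differentiate both sides with respect to x, treating y as y(x). By the chain rule, any term containing y contributes a factor of y' = dy/dx when we differentiate it.

Move every term to one side and write the relation as F(x, y) = 0. Term by term,
  d/dx[tan(x)] = tan(x)^2 + 1
  d/dx[7tan(y)] = 7·y'(tan(y)^2 + 1)
  d/dx[-7] = 0

The pieces without y' make up ∂F/∂x and the coefficient of y' is ∂F/∂y:
  ∂F/∂x = tan(x)^2 + 1,
  ∂F/∂y = 7tan(y)^2 + 7.

Since d/dx[F] = ∂F/∂x + (∂F/∂y)·y' = 0, solve for y':
  (∂F/∂y)·y' = -∂F/∂x
  dy/dx = -(∂F/∂x)/(∂F/∂y) = -(tan(x)^2 + 1)/(7tan(y)^2 + 7) = -cos(y)^2/(7cos(x)^2)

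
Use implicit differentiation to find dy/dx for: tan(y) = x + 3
Take d/dx of both sides. Since y is implicitly a function of x, the chain rule attaches a y' = dy/dx factor whenever we differentiate through y.

Set F(x, y) = (left side) − (right side), so the curve is F = 0. Differentiating each term of F:
  d/dx[-x] = -1
  d/dx[tan(y)] = y'(tan(y)^2 + 1)
  d/dx[-3] = 0

Collecting, the y'-free part is the partial derivative in x and the y' coefficient is the partial derivative in y:
  ∂F/∂x = -1
  ∂F/∂y = tan(y)^2 + 1

so d/dx[F(x, y(x))] = ∂F/∂x + (∂F/∂y)·y' = 0. Rearranging,
  dy/dx = -(∂F/∂x)/(∂F/∂y) = -(-1)/(tan(y)^2 + 1) = cos(y)^2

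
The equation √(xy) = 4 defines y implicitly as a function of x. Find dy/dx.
Differentiate the relation implicitly: treat y = y(x) and apply the chain rule, so every y-derivative picks up a y' = dy/dx factor.

With everything moved to the left-hand side, differentiate term by term:
  d/dx[√(xy)] = √(xy)(x·y'/2 + y/2)/(xy)
  d/dx[-4] = 0

Separating the contributions that come from x directly and those that come through y:
  without y':      √(xy)/(2x)
  multiplying y':  √(xy)/(2y)

so (√(xy)/(2x)) + (√(xy)/(2y))·y' = 0, and therefore
  dy/dx = -(√(xy)/(2x))/(√(xy)/(2y)) = -y/x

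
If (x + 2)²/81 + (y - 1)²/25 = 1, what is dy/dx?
Take d/dx of both sides. Since y is implicitly a function of x, the chain rule attaches a y' = dy/dx factor whenever we differentiate through y.

Set F(x, y) = (left side) − (right side), so the curve is F = 0. Differentiating each term of F:
  d/dx[(x + 2)^2/81] = 2x/81 + 4/81
  d/dx[(y - 1)^2/25] = 2·y'(y - 1)/25
  d/dx[-1] = 0

Collecting, the y'-free part is the partial derivative in x and the y' coefficient is the partial derivative in y:
  ∂F/∂x = 2x/81 + 4/81
  ∂F/∂y = 2y/25 - 2/25

so d/dx[F(x, y(x))] = ∂F/∂x + (∂F/∂y)·y' = 0. Rearranging,
  dy/dx = -(∂F/∂x)/(∂F/∂y) = -(2x/81 + 4/81)/(2y/25 - 2/25)
        = -(2(x + 2)/81)/(2(y - 1)/25) = 25(-x - 2)/(81(y - 1))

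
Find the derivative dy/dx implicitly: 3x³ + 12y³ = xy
Apply d/dx to both sides, remembering that y depends on x. Each occurrence of y therefore brings in a y' = dy/dx via the chain rule.

With F(x, y) equal to the left-hand side minus the right, differentiate F term by term:
  d/dx[3x^3] = 9x^2
  d/dx[-xy] = -x·y' - y
  d/dx[12y^3] = 36y^2·y'
Adding these up, d/dx[F] = 0 becomes
  (9x^2 - y) + (-x + 36y^2)·y' = 0,
so isolating y',
  dy/dx = -(9x^2 - y)/(-x + 36y^2) = (9x^2 - y)/(x - 36y^2)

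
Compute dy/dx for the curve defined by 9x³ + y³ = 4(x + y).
Differentiate both sides with respect to x, treating y as y(x). By the chain rule, any term containing y contributes a factor of y' = dy/dx when we differentiate it.

Move every term to one side and write the relation as F(x, y) = 0. Term by term,
  d/dx[9x^3] = 27x^2
  d/dx[-4x] = -4
  d/dx[y^3] = 3y^2·y'
  d/dx[-4y] = -4·y'

The pieces without y' make up ∂F/∂x and the coefficient of y' is ∂F/∂y:
  ∂F/∂x = 27x^2 - 4,
  ∂F/∂y = 3y^2 - 4.

Since d/dx[F] = ∂F/∂x + (∂F/∂y)·y' = 0, solve for y':
  (∂F/∂y)·y' = -∂F/∂x
  dy/dx = -(∂F/∂x)/(∂F/∂y) = -(27x^2 - 4)/(3y^2 - 4) = (4 - 27x^2)/(3y^2 - 4)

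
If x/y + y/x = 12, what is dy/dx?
Take d/dx of both sides. Since y is implicitly a function of x, the chain rule attaches a y' = dy/dx factor whenever we differentiate through y.

Set F(x, y) = (left side) − (right side), so the curve is F = 0. Differentiating each term of F:
  d/dx[x/y] = -x·y'/y^2 + 1/y
  d/dx[y/x] = y'/x - y/x^2
  d/dx[-12] = 0

Collecting, the y'-free part is the partial derivative in x and the y' coefficient is the partial derivative in y:
  ∂F/∂x = 1/y - y/x^2
  ∂F/∂y = -x/y^2 + 1/x

so d/dx[F(x, y(x))] = ∂F/∂x + (∂F/∂y)·y' = 0. Rearranging,
  dy/dx = -(∂F/∂x)/(∂F/∂y) = -(1/y - y/x^2)/(-x/y^2 + 1/x)
        = -((x - y)(x + y)/(x^2y))/(-(x - y)(x + y)/(xy^2)) = y/x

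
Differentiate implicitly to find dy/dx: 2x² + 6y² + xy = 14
Apply d/dx to both sides, remembering that y depends on x. Each occurrence of y therefore brings in a y' = dy/dx via the chain rule.

With F(x, y) equal to the left-hand side minus the right, differentiate F term by term:
  d/dx[2x^2] = 4x
  d/dx[xy] = x·y' + y
  d/dx[6y^2] = 12y·y'
  d/dx[-14] = 0
Adding these up, d/dx[F] = 0 becomes
  (4x + y) + (x + 12y)·y' = 0,
so isolating y',
  dy/dx = -(4x + y)/(x + 12y) = (-4x - y)/(x + 12y)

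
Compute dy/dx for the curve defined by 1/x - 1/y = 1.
Apply d/dx to both sides, remembering that y depends on x. Each occurrence of y therefore brings in a y' = dy/dx via the chain rule.

With F(x, y) equal to the left-hand side minus the right, differentiate F term by term:
  d/dx[-1/y] = y'/y^2
  d/dx[1/x] = -1/x^2
  d/dx[-1] = 0
Adding these up, d/dx[F] = 0 becomes
  (-1/x^2) + (y^(-2))·y' = 0,
so isolating y',
  dy/dx = -(-1/x^2)/(y^(-2)) = y^2/x^2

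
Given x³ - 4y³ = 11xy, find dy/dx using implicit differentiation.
Differentiate both sides with respect to x, treating y as y(x). By the chain rule, any term containing y contributes a factor of y' = dy/dx when we differentiate it.

Move every term to one side and write the relation as F(x, y) = 0. Term by term,
  d/dx[x^3] = 3x^2
  d/dx[-11xy] = -11x·y' - 11y
  d/dx[-4y^3] = -12y^2·y'

The pieces without y' make up ∂F/∂x and the coefficient of y' is ∂F/∂y:
  ∂F/∂x = 3x^2 - 11y,
  ∂F/∂y = -11x - 12y^2.

Since d/dx[F] = ∂F/∂x + (∂F/∂y)·y' = 0, solve for y':
  (∂F/∂y)·y' = -∂F/∂x
  dy/dx = -(∂F/∂x)/(∂F/∂y) = -(3x^2 - 11y)/(-11x - 12y^2) = (3x^2 - 11y)/(11x + 12y^2)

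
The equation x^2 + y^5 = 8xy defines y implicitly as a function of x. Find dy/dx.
Apply d/dx to both sides, remembering that y depends on x. Each occurrence of y therefore brings in a y' = dy/dx via the chain rule.

With F(x, y) equal to the left-hand side minus the right, differentiate F term by term:
  d/dx[x^2] = 2x
  d/dx[-8xy] = -8x·y' - 8y
  d/dx[y^5] = 5y^4·y'
Adding these up, d/dx[F] = 0 becomes
  (2x - 8y) + (-8x + 5y^4)·y' = 0,
so isolating y',
  dy/dx = -(2x - 8y)/(-8x + 5y^4) = 2(x - 4y)/(8x - 5y^4)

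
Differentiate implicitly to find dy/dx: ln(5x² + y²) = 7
Take d/dx of both sides. Since y is implicitly a function of x, the chain rule attaches a y' = dy/dx factor whenever we differentiate through y.

Set F(x, y) = (left side) − (right side), so the curve is F = 0. Differentiating each term of F:
  d/dx[ln(5x^2 + y^2)] = (10x + 2y·y')/(5x^2 + y^2)
  d/dx[-7] = 0

Collecting, the y'-free part is the partial derivative in x and the y' coefficient is the partial derivative in y:
  ∂F/∂x = 10x/(5x^2 + y^2)
  ∂F/∂y = 2y/(5x^2 + y^2)

so d/dx[F(x, y(x))] = ∂F/∂x + (∂F/∂y)·y' = 0. Rearranging,
  dy/dx = -(∂F/∂x)/(∂F/∂y) = -(10x/(5x^2 + y^2))/(2y/(5x^2 + y^2)) = -5x/y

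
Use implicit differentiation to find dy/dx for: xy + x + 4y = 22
Apply d/dx to both sides, remembering that y depends on x. Each occurrence of y therefore brings in a y' = dy/dx via the chain rule.

With F(x, y) equal to the left-hand side minus the right, differentiate F term by term:
  d/dx[xy] = x·y' + y
  d/dx[x] = 1
  d/dx[4y] = 4·y'
  d/dx[-22] = 0
Adding these up, d/dx[F] = 0 becomes
  (y + 1) + (x + 4)·y' = 0,
so isolating y',
  dy/dx = -(y + 1)/(x + 4) = (-y - 1)/(x + 4)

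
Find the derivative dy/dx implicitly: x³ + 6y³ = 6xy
Differentiate the relation implicitly: treat y = y(x) and apply the chain rule, so every y-derivative picks up a y' = dy/dx factor.

With everything moved to the left-hand side, differentiate term by term:
  d/dx[x^3] = 3x^2
  d/dx[-6xy] = -6x·y' - 6y
  d/dx[6y^3] = 18y^2·y'

Separating the contributions that come from x directly and those that come through y:
  without y':      3x^2 - 6y
  multiplying y':  -6x + 18y^2

so (3x^2 - 6y) + (-6x + 18y^2)·y' = 0, and therefore
  dy/dx = -(3x^2 - 6y)/(-6x + 18y^2) = (x^2/2 - y)/(x - 3y^2)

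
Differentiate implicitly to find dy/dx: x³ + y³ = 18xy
Differentiate the relation implicitly: treat y = y(x) and apply the chain rule, so every y-derivative picks up a y' = dy/dx factor.

With everything moved to the left-hand side, differentiate term by term:
  d/dx[x^3] = 3x^2
  d/dx[-18xy] = -18x·y' - 18y
  d/dx[y^3] = 3y^2·y'

Separating the contributions that come from x directly and those that come through y:
  without y':      3x^2 - 18y
  multiplying y':  -18x + 3y^2

so (3x^2 - 18y) + (-18x + 3y^2)·y' = 0, and therefore
  dy/dx = -(3x^2 - 18y)/(-18x + 3y^2) = (x^2 - 6y)/(6x - y^2)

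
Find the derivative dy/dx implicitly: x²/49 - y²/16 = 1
Apply d/dx to both sides, remembering that y depends on x. Each occurrence of y therefore brings in a y' = dy/dx via the chain rule.

With F(x, y) equal to the left-hand side minus the right, differentiate F term by term:
  d/dx[x^2/49] = 2x/49
  d/dx[-y^2/16] = -y·y'/8
  d/dx[-1] = 0
Adding these up, d/dx[F] = 0 becomes
  (2x/49) + (-y/8)·y' = 0,
so isolating y',
  dy/dx = -(2x/49)/(-y/8) = 16x/(49y)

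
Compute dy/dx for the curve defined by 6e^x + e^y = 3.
Apply d/dx to both sides, remembering that y depends on x. Each occurrence of y therefore brings in a y' = dy/dx via the chain rule.

With F(x, y) equal to the left-hand side minus the right, differentiate F term by term:
  d/dx[6e^(x)] = 6e^(x)
  d/dx[e^(y)] = y'·e^(y)
  d/dx[-3] = 0
Adding these up, d/dx[F] = 0 becomes
  (6e^(x)) + (e^(y))·y' = 0,
so isolating y',
  dy/dx = -(6e^(x))/(e^(y)) = -6e^(x - y)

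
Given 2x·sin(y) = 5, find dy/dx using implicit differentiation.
Differentiate the relation implicitly: treat y = y(x) and apply the chain rule, so every y-derivative picks up a y' = dy/dx factor.

With everything moved to the left-hand side, differentiate term by term:
  d/dx[2x·sin(y)] = 2x·y'·cos(y) + 2sin(y)
  d/dx[-5] = 0

Separating the contributions that come from x directly and those that come through y:
  without y':      2sin(y)
  multiplying y':  2x·cos(y)

so (2sin(y)) + (2x·cos(y))·y' = 0, and therefore
  dy/dx = -(2sin(y))/(2x·cos(y)) = -tan(y)/x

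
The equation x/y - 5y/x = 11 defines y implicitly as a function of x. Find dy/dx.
Apply d/dx to both sides, remembering that y depends on x. Each occurrence of y therefore brings in a y' = dy/dx via the chain rule.

With F(x, y) equal to the left-hand side minus the right, differentiate F term by term:
  d/dx[x/y] = -x·y'/y^2 + 1/y
  d/dx[-5y/x] = -5·y'/x + 5y/x^2
  d/dx[-11] = 0
Adding these up, d/dx[F] = 0 becomes
  (1/y + 5y/x^2) + (-x/y^2 - 5/x)·y' = 0,
so isolating y',
  dy/dx = -(1/y + 5y/x^2)/(-x/y^2 - 5/x)
        = -((x^2 + 5y^2)/(x^2y))/(-(x^2 + 5y^2)/(xy^2)) = y/x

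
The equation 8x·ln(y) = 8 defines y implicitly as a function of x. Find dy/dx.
Apply d/dx to both sides, remembering that y depends on x. Each occurrence of y therefore brings in a y' = dy/dx via the chain rule.

With F(x, y) equal to the left-hand side minus the right, differentiate F term by term:
  d/dx[8x·ln(y)] = 8x·y'/y + 8ln(y)
  d/dx[-8] = 0
Adding these up, d/dx[F] = 0 becomes
  (8ln(y)) + (8x/y)·y' = 0,
so isolating y',
  dy/dx = -(8ln(y))/(8x/y) = -y·ln(y)/x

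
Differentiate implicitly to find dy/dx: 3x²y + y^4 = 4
Differentiate both sides with respect to x, treating y as y(x). By the chain rule, any term containing y contributes a factor of y' = dy/dx when we differentiate it.

Move every term to one side and write the relation as F(x, y) = 0. Term by term,
  d/dx[3x^2y] = 3x^2·y' + 6xy
  d/dx[y^4] = 4y^3·y'
  d/dx[-4] = 0

The pieces without y' make up ∂F/∂x and the coefficient of y' is ∂F/∂y:
  ∂F/∂x = 6xy,
  ∂F/∂y = 3x^2 + 4y^3.

Since d/dx[F] = ∂F/∂x + (∂F/∂y)·y' = 0, solve for y':
  (∂F/∂y)·y' = -∂F/∂x
  dy/dx = -(∂F/∂x)/(∂F/∂y) = -(6xy)/(3x^2 + 4y^3) = -6xy/(3x^2 + 4y^3)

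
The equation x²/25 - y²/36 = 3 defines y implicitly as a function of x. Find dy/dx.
Take d/dx of both sides. Since y is implicitly a function of x, the chain rule attaches a y' = dy/dx factor whenever we differentiate through y.

Set F(x, y) = (left side) − (right side), so the curve is F = 0. Differentiating each term of F:
  d/dx[x^2/25] = 2x/25
  d/dx[-y^2/36] = -y·y'/18
  d/dx[-3] = 0

Collecting, the y'-free part is the partial derivative in x and the y' coefficient is the partial derivative in y:
  ∂F/∂x = 2x/25
  ∂F/∂y = -y/18

so d/dx[F(x, y(x))] = ∂F/∂x + (∂F/∂y)·y' = 0. Rearranging,
  dy/dx = -(∂F/∂x)/(∂F/∂y) = -(2x/25)/(-y/18) = 36x/(25y)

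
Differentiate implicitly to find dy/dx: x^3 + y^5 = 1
Differentiate the relation implicitly: treat y = y(x) and apply the chain rule, so every y-derivative picks up a y' = dy/dx factor.

With everything moved to the left-hand side, differentiate term by term:
  d/dx[x^3] = 3x^2
  d/dx[y^5] = 5y^4·y'
  d/dx[-1] = 0

Separating the contributions that come from x directly and those that come through y:
  without y':      3x^2
  multiplying y':  5y^4

so (3x^2) + (5y^4)·y' = 0, and therefore
  dy/dx = -(3x^2)/(5y^4) = -3x^2/(5y^4)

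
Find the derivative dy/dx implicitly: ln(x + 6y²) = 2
Differentiate both sides with respect to x, treating y as y(x). By the chain rule, any term containing y contributes a factor of y' = dy/dx when we differentiate it.

Move every term to one side and write the relation as F(x, y) = 0. Term by term,
  d/dx[ln(x + 6y^2)] = (12y·y' + 1)/(x + 6y^2)
  d/dx[-2] = 0

The pieces without y' make up ∂F/∂x and the coefficient of y' is ∂F/∂y:
  ∂F/∂x = 1/(x + 6y^2),
  ∂F/∂y = 12y/(x + 6y^2).

Since d/dx[F] = ∂F/∂x + (∂F/∂y)·y' = 0, solve for y':
  (∂F/∂y)·y' = -∂F/∂x
  dy/dx = -(∂F/∂x)/(∂F/∂y) = -(1/(x + 6y^2))/(12y/(x + 6y^2)) = -1/(12y)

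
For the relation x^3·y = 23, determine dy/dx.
Take d/dx of both sides. Since y is implicitly a function of x, the chain rule attaches a y' = dy/dx factor whenever we differentiate through y.

Set F(x, y) = (left side) − (right side), so the curve is F = 0. Differentiating each term of F:
  d/dx[x^3y] = x^3·y' + 3x^2y
  d/dx[-23] = 0

Collecting, the y'-free part is the partial derivative in x and the y' coefficient is the partial derivative in y:
  ∂F/∂x = 3x^2y
  ∂F/∂y = x^3

so d/dx[F(x, y(x))] = ∂F/∂x + (∂F/∂y)·y' = 0. Rearranging,
  dy/dx = -(∂F/∂x)/(∂F/∂y) = -(3x^2y)/(x^3) = -3y/x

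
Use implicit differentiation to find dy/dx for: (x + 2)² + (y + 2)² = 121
Apply d/dx to both sides, remembering that y depends on x. Each occurrence of y therefore brings in a y' = dy/dx via the chain rule.

With F(x, y) equal to the left-hand side minus the right, differentiate F term by term:
  d/dx[(x + 2)^2] = 2x + 4
  d/dx[(y + 2)^2] = 2·y'(y + 2)
  d/dx[-121] = 0
Adding these up, d/dx[F] = 0 becomes
  (2x + 4) + (2y + 4)·y' = 0,
so isolating y',
  dy/dx = -(2x + 4)/(2y + 4) = (-x - 2)/(y + 2)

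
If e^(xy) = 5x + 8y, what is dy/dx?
Apply d/dx to both sides, remembering that y depends on x. Each occurrence of y therefore brings in a y' = dy/dx via the chain rule.

With F(x, y) equal to the left-hand side minus the right, differentiate F term by term:
  d/dx[-5x] = -5
  d/dx[-8y] = -8·y'
  d/dx[e^(xy)] = (x·y' + y)·e^(xy)
Adding these up, d/dx[F] = 0 becomes
  (y·e^(xy) - 5) + (x·e^(xy) - 8)·y' = 0,
so isolating y',
  dy/dx = -(y·e^(xy) - 5)/(x·e^(xy) - 8) = (-y·e^(xy) + 5)/(x·e^(xy) - 8)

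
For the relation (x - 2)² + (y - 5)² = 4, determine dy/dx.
Differentiate the relation implicitly: treat y = y(x) and apply the chain rule, so every y-derivative picks up a y' = dy/dx factor.

With everything moved to the left-hand side, differentiate term by term:
  d/dx[(x - 2)^2] = 2x - 4
  d/dx[(y - 5)^2] = 2·y'(y - 5)
  d/dx[-4] = 0

Separating the contributions that come from x directly and those that come through y:
  without y':      2x - 4
  multiplying y':  2y - 10

so (2x - 4) + (2y - 10)·y' = 0, and therefore
  dy/dx = -(2x - 4)/(2y - 10) = (2 - x)/(y - 5)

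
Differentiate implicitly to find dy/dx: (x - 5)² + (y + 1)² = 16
Differentiate the relation implicitly: treat y = y(x) and apply the chain rule, so every y-derivative picks up a y' = dy/dx factor.

With everything moved to the left-hand side, differentiate term by term:
  d/dx[(x - 5)^2] = 2x - 10
  d/dx[(y + 1)^2] = 2·y'(y + 1)
  d/dx[-16] = 0

Separating the contributions that come from x directly and those that come through y:
  without y':      2x - 10
  multiplying y':  2y + 2

so (2x - 10) + (2y + 2)·y' = 0, and therefore
  dy/dx = -(2x - 10)/(2y + 2) = (5 - x)/(y + 1)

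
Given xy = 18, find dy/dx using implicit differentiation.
Take d/dx of both sides. Since y is implicitly a function of x, the chain rule attaches a y' = dy/dx factor whenever we differentiate through y.

Set F(x, y) = (left side) − (right side), so the curve is F = 0. Differentiating each term of F:
  d/dx[xy] = x·y' + y
  d/dx[-18] = 0

Collecting, the y'-free part is the partial derivative in x and the y' coefficient is the partial derivative in y:
  ∂F/∂x = y
  ∂F/∂y = x

so d/dx[F(x, y(x))] = ∂F/∂x + (∂F/∂y)·y' = 0. Rearranging,
  dy/dx = -(∂F/∂x)/(∂F/∂y) = -(y)/(x) = -y/x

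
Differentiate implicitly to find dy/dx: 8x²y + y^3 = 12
Differentiate the relation implicitly: treat y = y(x) and apply the chain rule, so every y-derivative picks up a y' = dy/dx factor.

With everything moved to the left-hand side, differentiate term by term:
  d/dx[8x^2y] = 8x^2·y' + 16xy
  d/dx[y^3] = 3y^2·y'
  d/dx[-12] = 0

Separating the contributions that come from x directly and those that come through y:
  without y':      16xy
  multiplying y':  8x^2 + 3y^2

so (16xy) + (8x^2 + 3y^2)·y' = 0, and therefore
  dy/dx = -(16xy)/(8x^2 + 3y^2) = -16xy/(8x^2 + 3y^2)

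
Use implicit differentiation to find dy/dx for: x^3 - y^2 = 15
Differentiate both sides with respect to x, treating y as y(x). By the chain rule, any term containing y contributes a factor of y' = dy/dx when we differentiate it.

Move every term to one side and write the relation as F(x, y) = 0. Term by term,
  d/dx[x^3] = 3x^2
  d/dx[-y^2] = -2y·y'
  d/dx[-15] = 0

The pieces without y' make up ∂F/∂x and the coefficient of y' is ∂F/∂y:
  ∂F/∂x = 3x^2,
  ∂F/∂y = -2y.

Since d/dx[F] = ∂F/∂x + (∂F/∂y)·y' = 0, solve for y':
  (∂F/∂y)·y' = -∂F/∂x
  dy/dx = -(∂F/∂x)/(∂F/∂y) = -(3x^2)/(-2y) = 3x^2/(2y)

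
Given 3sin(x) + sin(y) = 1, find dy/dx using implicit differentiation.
Differentiate the relation implicitly: treat y = y(x) and apply the chain rule, so every y-derivative picks up a y' = dy/dx factor.

With everything moved to the left-hand side, differentiate term by term:
  d/dx[3sin(x)] = 3cos(x)
  d/dx[sin(y)] = y'·cos(y)
  d/dx[-1] = 0

Separating the contributions that come from x directly and those that come through y:
  without y':      3cos(x)
  multiplying y':  cos(y)

so (3cos(x)) + (cos(y))·y' = 0, and therefore
  dy/dx = -(3cos(x))/(cos(y)) = -3cos(x)/cos(y)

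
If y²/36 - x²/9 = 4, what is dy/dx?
Differentiate the relation implicitly: treat y = y(x) and apply the chain rule, so every y-derivative picks up a y' = dy/dx factor.

With everything moved to the left-hand side, differentiate term by term:
  d/dx[-x^2/9] = -2x/9
  d/dx[y^2/36] = y·y'/18
  d/dx[-4] = 0

Separating the contributions that come from x directly and those that come through y:
  without y':      -2x/9
  multiplying y':  y/18

so (-2x/9) + (y/18)·y' = 0, and therefore
  dy/dx = -(-2x/9)/(y/18) = 4x/y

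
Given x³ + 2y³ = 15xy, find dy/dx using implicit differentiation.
Differentiate the relation implicitly: treat y = y(x) and apply the chain rule, so every y-derivative picks up a y' = dy/dx factor.

With everything moved to the left-hand side, differentiate term by term:
  d/dx[x^3] = 3x^2
  d/dx[-15xy] = -15x·y' - 15y
  d/dx[2y^3] = 6y^2·y'

Separating the contributions that come from x directly and those that come through y:
  without y':      3x^2 - 15y
  multiplying y':  -15x + 6y^2

so (3x^2 - 15y) + (-15x + 6y^2)·y' = 0, and therefore
  dy/dx = -(3x^2 - 15y)/(-15x + 6y^2) = (x^2 - 5y)/(5x - 2y^2)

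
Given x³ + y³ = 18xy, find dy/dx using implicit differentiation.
Take d/dx of both sides. Since y is implicitly a function of x, the chain rule attaches a y' = dy/dx factor whenever we differentiate through y.

Set F(x, y) = (left side) − (right side), so the curve is F = 0. Differentiating each term of F:
  d/dx[x^3] = 3x^2
  d/dx[-18xy] = -18x·y' - 18y
  d/dx[y^3] = 3y^2·y'

Collecting, the y'-free part is the partial derivative in x and the y' coefficient is the partial derivative in y:
  ∂F/∂x = 3x^2 - 18y
  ∂F/∂y = -18x + 3y^2

so d/dx[F(x, y(x))] = ∂F/∂x + (∂F/∂y)·y' = 0. Rearranging,
  dy/dx = -(∂F/∂x)/(∂F/∂y) = -(3x^2 - 18y)/(-18x + 3y^2) = (x^2 - 6y)/(6x - y^2)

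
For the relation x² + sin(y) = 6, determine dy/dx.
Differentiate both sides with respect to x, treating y as y(x). By the chain rule, any term containing y contributes a factor of y' = dy/dx when we differentiate it.

Move every term to one side and write the relation as F(x, y) = 0. Term by term,
  d/dx[x^2] = 2x
  d/dx[sin(y)] = y'·cos(y)
  d/dx[-6] = 0

The pieces without y' make up ∂F/∂x and the coefficient of y' is ∂F/∂y:
  ∂F/∂x = 2x,
  ∂F/∂y = cos(y).

Since d/dx[F] = ∂F/∂x + (∂F/∂y)·y' = 0, solve for y':
  (∂F/∂y)·y' = -∂F/∂x
  dy/dx = -(∂F/∂x)/(∂F/∂y) = -(2x)/(cos(y)) = -2x/cos(y)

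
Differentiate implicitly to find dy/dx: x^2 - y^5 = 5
Differentiate both sides with respect to x, treating y as y(x). By the chain rule, any term containing y contributes a factor of y' = dy/dx when we differentiate it.

Move every term to one side and write the relation as F(x, y) = 0. Term by term,
  d/dx[x^2] = 2x
  d/dx[-y^5] = -5y^4·y'
  d/dx[-5] = 0

The pieces without y' make up ∂F/∂x and the coefficient of y' is ∂F/∂y:
  ∂F/∂x = 2x,
  ∂F/∂y = -5y^4.

Since d/dx[F] = ∂F/∂x + (∂F/∂y)·y' = 0, solve for y':
  (∂F/∂y)·y' = -∂F/∂x
  dy/dx = -(∂F/∂x)/(∂F/∂y) = -(2x)/(-5y^4) = 2x/(5y^4)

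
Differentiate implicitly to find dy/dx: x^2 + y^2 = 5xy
Differentiate the relation implicitly: treat y = y(x) and apply the chain rule, so every y-derivative picks up a y' = dy/dx factor.

With everything moved to the left-hand side, differentiate term by term:
  d/dx[x^2] = 2x
  d/dx[-5xy] = -5x·y' - 5y
  d/dx[y^2] = 2y·y'

Separating the contributions that come from x directly and those that come through y:
  without y':      2x - 5y
  multiplying y':  -5x + 2y

so (2x - 5y) + (-5x + 2y)·y' = 0, and therefore
  dy/dx = -(2x - 5y)/(-5x + 2y) = (2x - 5y)/(5x - 2y)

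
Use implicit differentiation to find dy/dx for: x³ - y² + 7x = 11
Differentiate the relation implicitly: treat y = y(x) and apply the chain rule, so every y-derivative picks up a y' = dy/dx factor.

With everything moved to the left-hand side, differentiate term by term:
  d/dx[x^3] = 3x^2
  d/dx[7x] = 7
  d/dx[-y^2] = -2y·y'
  d/dx[-11] = 0

Separating the contributions that come from x directly and those that come through y:
  without y':      3x^2 + 7
  multiplying y':  -2y

so (3x^2 + 7) + (-2y)·y' = 0, and therefore
  dy/dx = -(3x^2 + 7)/(-2y) = (3x^2 + 7)/(2y)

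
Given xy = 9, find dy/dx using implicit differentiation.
Differentiate the relation implicitly: treat y = y(x) and apply the chain rule, so every y-derivative picks up a y' = dy/dx factor.

With everything moved to the left-hand side, differentiate term by term:
  d/dx[xy] = x·y' + y
  d/dx[-9] = 0

Separating the contributions that come from x directly and those that come through y:
  without y':      y
  multiplying y':  x

so (y) + (x)·y' = 0, and therefore
  dy/dx = -(y)/(x) = -y/x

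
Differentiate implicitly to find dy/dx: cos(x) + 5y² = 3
Take d/dx of both sides. Since y is implicitly a function of x, the chain rule attaches a y' = dy/dx factor whenever we differentiate through y.

Set F(x, y) = (left side) − (right side), so the curve is F = 0. Differentiating each term of F:
  d/dx[5y^2] = 10y·y'
  d/dx[cos(x)] = -sin(x)
  d/dx[-3] = 0

Collecting, the y'-free part is the partial derivative in x and the y' coefficient is the partial derivative in y:
  ∂F/∂x = -sin(x)
  ∂F/∂y = 10y

so d/dx[F(x, y(x))] = ∂F/∂x + (∂F/∂y)·y' = 0. Rearranging,
  dy/dx = -(∂F/∂x)/(∂F/∂y) = -(-sin(x))/(10y) = sin(x)/(10y)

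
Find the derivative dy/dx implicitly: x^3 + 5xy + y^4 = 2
Differentiate both sides with respect to x, treating y as y(x). By the chain rule, any term containing y contributes a factor of y' = dy/dx when we differentiate it.

Move every term to one side and write the relation as F(x, y) = 0. Term by term,
  d/dx[x^3] = 3x^2
  d/dx[5xy] = 5x·y' + 5y
  d/dx[y^4] = 4y^3·y'
  d/dx[-2] = 0

The pieces without y' make up ∂F/∂x and the coefficient of y' is ∂F/∂y:
  ∂F/∂x = 3x^2 + 5y,
  ∂F/∂y = 5x + 4y^3.

Since d/dx[F] = ∂F/∂x + (∂F/∂y)·y' = 0, solve for y':
  (∂F/∂y)·y' = -∂F/∂x
  dy/dx = -(∂F/∂x)/(∂F/∂y) = -(3x^2 + 5y)/(5x + 4y^3) = (-3x^2 - 5y)/(5x + 4y^3)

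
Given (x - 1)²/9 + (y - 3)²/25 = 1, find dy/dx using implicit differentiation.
Apply d/dx to both sides, remembering that y depends on x. Each occurrence of y therefore brings in a y' = dy/dx via the chain rule.

With F(x, y) equal to the left-hand side minus the right, differentiate F term by term:
  d/dx[(x - 1)^2/9] = 2x/9 - 2/9
  d/dx[(y - 3)^2/25] = 2·y'(y - 3)/25
  d/dx[-1] = 0
Adding these up, d/dx[F] = 0 becomes
  (2x/9 - 2/9) + (2y/25 - 6/25)·y' = 0,
so isolating y',
  dy/dx = -(2x/9 - 2/9)/(2y/25 - 6/25)
        = -(2(x - 1)/9)/(2(y - 3)/25) = 25(1 - x)/(9(y - 3))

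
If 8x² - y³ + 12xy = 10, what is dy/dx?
Differentiate the relation implicitly: treat y = y(x) and apply the chain rule, so every y-derivative picks up a y' = dy/dx factor.

With everything moved to the left-hand side, differentiate term by term:
  d/dx[8x^2] = 16x
  d/dx[12xy] = 12x·y' + 12y
  d/dx[-y^3] = -3y^2·y'
  d/dx[-10] = 0

Separating the contributions that come from x directly and those that come through y:
  without y':      16x + 12y
  multiplying y':  12x - 3y^2

so (16x + 12y) + (12x - 3y^2)·y' = 0, and therefore
  dy/dx = -(16x + 12y)/(12x - 3y^2) = 4(-4x - 3y)/(3(4x - y^2))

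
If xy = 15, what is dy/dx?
Take d/dx of both sides. Since y is implicitly a function of x, the chain rule attaches a y' = dy/dx factor whenever we differentiate through y.

Set F(x, y) = (left side) − (right side), so the curve is F = 0. Differentiating each term of F:
  d/dx[xy] = x·y' + y
  d/dx[-15] = 0

Collecting, the y'-free part is the partial derivative in x and the y' coefficient is the partial derivative in y:
  ∂F/∂x = y
  ∂F/∂y = x

so d/dx[F(x, y(x))] = ∂F/∂x + (∂F/∂y)·y' = 0. Rearranging,
  dy/dx = -(∂F/∂x)/(∂F/∂y) = -(y)/(x) = -y/x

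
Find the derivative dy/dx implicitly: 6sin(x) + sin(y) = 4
Apply d/dx to both sides, remembering that y depends on x. Each occurrence of y therefore brings in a y' = dy/dx via the chain rule.

With F(x, y) equal to the left-hand side minus the right, differentiate F term by term:
  d/dx[6sin(x)] = 6cos(x)
  d/dx[sin(y)] = y'·cos(y)
  d/dx[-4] = 0
Adding these up, d/dx[F] = 0 becomes
  (6cos(x)) + (cos(y))·y' = 0,
so isolating y',
  dy/dx = -(6cos(x))/(cos(y)) = -6cos(x)/cos(y)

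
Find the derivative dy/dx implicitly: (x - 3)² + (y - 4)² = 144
Take d/dx of both sides. Since y is implicitly a function of x, the chain rule attaches a y' = dy/dx factor whenever we differentiate through y.

Set F(x, y) = (left side) − (right side), so the curve is F = 0. Differentiating each term of F:
  d/dx[(x - 3)^2] = 2x - 6
  d/dx[(y - 4)^2] = 2·y'(y - 4)
  d/dx[-144] = 0

Collecting, the y'-free part is the partial derivative in x and the y' coefficient is the partial derivative in y:
  ∂F/∂x = 2x - 6
  ∂F/∂y = 2y - 8

so d/dx[F(x, y(x))] = ∂F/∂x + (∂F/∂y)·y' = 0. Rearranging,
  dy/dx = -(∂F/∂x)/(∂F/∂y) = -(2x - 6)/(2y - 8) = (3 - x)/(y - 4)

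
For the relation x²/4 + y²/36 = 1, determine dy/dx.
Take d/dx of both sides. Since y is implicitly a function of x, the chain rule attaches a y' = dy/dx factor whenever we differentiate through y.

Set F(x, y) = (left side) − (right side), so the curve is F = 0. Differentiating each term of F:
  d/dx[x^2/4] = x/2
  d/dx[y^2/36] = y·y'/18
  d/dx[-1] = 0

Collecting, the y'-free part is the partial derivative in x and the y' coefficient is the partial derivative in y:
  ∂F/∂x = x/2
  ∂F/∂y = y/18

so d/dx[F(x, y(x))] = ∂F/∂x + (∂F/∂y)·y' = 0. Rearranging,
  dy/dx = -(∂F/∂x)/(∂F/∂y) = -(x/2)/(y/18) = -9x/y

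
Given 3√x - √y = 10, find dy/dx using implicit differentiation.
Differentiate both sides with respect to x, treating y as y(x). By the chain rule, any term containing y contributes a factor of y' = dy/dx when we differentiate it.

Move every term to one side and write the relation as F(x, y) = 0. Term by term,
  d/dx[3√(x)] = 3/(2√(x))
  d/dx[-√(y)] = -y'/(2√(y))
  d/dx[-10] = 0

The pieces without y' make up ∂F/∂x and the coefficient of y' is ∂F/∂y:
  ∂F/∂x = 3/(2√(x)),
  ∂F/∂y = -1/(2√(y)).

Since d/dx[F] = ∂F/∂x + (∂F/∂y)·y' = 0, solve for y':
  (∂F/∂y)·y' = -∂F/∂x
  dy/dx = -(∂F/∂x)/(∂F/∂y) = -(3/(2√(x)))/(-1/(2√(y))) = 3√(y)/√(x)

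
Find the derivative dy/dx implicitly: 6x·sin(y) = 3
Take d/dx of both sides. Since y is implicitly a function of x, the chain rule attaches a y' = dy/dx factor whenever we differentiate through y.

Set F(x, y) = (left side) − (right side), so the curve is F = 0. Differentiating each term of F:
  d/dx[6x·sin(y)] = 6x·y'·cos(y) + 6sin(y)
  d/dx[-3] = 0

Collecting, the y'-free part is the partial derivative in x and the y' coefficient is the partial derivative in y:
  ∂F/∂x = 6sin(y)
  ∂F/∂y = 6x·cos(y)

so d/dx[F(x, y(x))] = ∂F/∂x + (∂F/∂y)·y' = 0. Rearranging,
  dy/dx = -(∂F/∂x)/(∂F/∂y) = -(6sin(y))/(6x·cos(y)) = -tan(y)/x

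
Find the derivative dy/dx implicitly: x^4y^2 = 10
Differentiate both sides with respect to x, treating y as y(x). By the chain rule, any term containing y contributes a factor of y' = dy/dx when we differentiate it.

Move every term to one side and write the relation as F(x, y) = 0. Term by term,
  d/dx[x^4y^2] = 2x^4y·y' + 4x^3y^2
  d/dx[-10] = 0

The pieces without y' make up ∂F/∂x and the coefficient of y' is ∂F/∂y:
  ∂F/∂x = 4x^3y^2,
  ∂F/∂y = 2x^4y.

Since d/dx[F] = ∂F/∂x + (∂F/∂y)·y' = 0, solve for y':
  (∂F/∂y)·y' = -∂F/∂x
  dy/dx = -(∂F/∂x)/(∂F/∂y) = -(4x^3y^2)/(2x^4y) = -2y/x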